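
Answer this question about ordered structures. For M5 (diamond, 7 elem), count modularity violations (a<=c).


Modular law: if a <= c then a v (b ^ c) = (a v b) ^ c.
Check all triples (a,b,c) with a <= c among 7 elements.
This lattice is modular (diamonds M_m and their chain-products are modular).
Total violating triples: 0


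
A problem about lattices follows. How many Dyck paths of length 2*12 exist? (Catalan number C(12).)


C(n) = C(2n, n) / (n+1).
C(24, 12) = 2704156
C(12) = 2704156 / 13 = 208012


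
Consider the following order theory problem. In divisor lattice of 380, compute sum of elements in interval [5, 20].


Interval [5,20] in divisors of 380: [5, 10, 20]
Sum = 35


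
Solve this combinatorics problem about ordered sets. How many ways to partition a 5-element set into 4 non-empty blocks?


S(n,k) = k*S(n-1,k) + S(n-1,k-1).
S(4,4) = 1, S(4,3) = 6
S(5,4) = 4*1 + 6 = 4 + 6
S(5,4) = 10


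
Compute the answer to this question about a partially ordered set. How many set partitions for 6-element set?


B(n) = number of set partitions of an n-element set.
B(n) satisfies the recurrence: B(n+1) = sum_k C(n,k)*B(k).
B(6) = 203


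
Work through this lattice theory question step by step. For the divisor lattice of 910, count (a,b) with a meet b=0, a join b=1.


Complement pair (a,b): a meet b = bottom, a join b = top.
Here: gcd(a,b)=1 and lcm(a,b)=910, i.e. a*b=910 with a,b coprime.
Pairs found: (1,910), (2,455), (5,182), (7,130), ... (12 more)
Total ordered pairs: 16


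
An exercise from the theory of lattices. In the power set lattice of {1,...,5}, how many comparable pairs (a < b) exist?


A comparable pair {a,b} has a < b or b < a in the order.
Count unordered pairs where one element is strictly below the other.
Examples: {{},{1}}, {{},{2}}, {{},{3}}, {{},{4}}, ...
Total comparable pairs: 211


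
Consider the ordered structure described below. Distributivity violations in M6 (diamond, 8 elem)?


Distributive law: a ^ (b v c) = (a ^ b) v (a ^ c).
Check all 8^3 = 512 ordered triples (a,b,c).
  e.g. a=a1, b=a2, c=a3: lhs=a1 != rhs=0
  e.g. a=a1, b=a2, c=a4: lhs=a1 != rhs=0
Total violating triples: 120


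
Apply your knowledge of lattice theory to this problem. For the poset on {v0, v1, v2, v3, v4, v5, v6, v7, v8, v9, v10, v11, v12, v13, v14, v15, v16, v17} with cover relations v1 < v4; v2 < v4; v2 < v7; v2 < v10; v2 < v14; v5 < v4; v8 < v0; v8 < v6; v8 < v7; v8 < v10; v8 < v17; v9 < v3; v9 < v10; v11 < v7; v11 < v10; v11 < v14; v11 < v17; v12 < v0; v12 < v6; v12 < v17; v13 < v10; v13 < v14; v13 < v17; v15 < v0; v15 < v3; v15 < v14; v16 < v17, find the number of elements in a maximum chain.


A chain is a totally ordered subset; we count the number of elements in a maximum chain.
Compute, for each element x, the size of the longest chain ending at x:
  v1: 1
  v2: 1
  v5: 1
  v8: 1
  v9: 1
  v11: 1
  ...
A maximum chain: v8 < v0
Number of elements in the longest chain: 2


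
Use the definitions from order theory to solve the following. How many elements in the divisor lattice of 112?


Divisors of 112: [1, 2, 4, 7, 8, 14, 16, 28, 56, 112]
Count: 10


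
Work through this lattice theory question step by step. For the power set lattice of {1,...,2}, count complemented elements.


An element a is complemented if some b has a meet b = bottom, a join b = top.
every subset A has complement S\A, so all elements are complemented.
Complemented elements: {}, {1}, {2}, {1,2}
Count: 4


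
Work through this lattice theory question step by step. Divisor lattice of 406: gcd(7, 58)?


Meet=gcd.
gcd(7,58)=1


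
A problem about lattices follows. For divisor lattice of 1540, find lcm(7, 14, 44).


In a divisor lattice, join = lcm (least common multiple).
Compute lcm iteratively: start with first element, then lcm(current, next).
Elements: [7, 14, 44]
lcm(7,14) = 14
lcm(14,44) = 308
Final lcm = 308


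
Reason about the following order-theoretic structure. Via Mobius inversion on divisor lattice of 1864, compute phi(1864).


phi(n) = n * prod_{p|n} (1 - 1/p).
Prime divisors of 1864: [2, 233]
phi(1864) = 1864 * (1 - 1/2) * (1 - 1/233)
phi(1864) = 928


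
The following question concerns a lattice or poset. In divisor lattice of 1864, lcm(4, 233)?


Join=lcm.
gcd(4,233)=1
lcm=932


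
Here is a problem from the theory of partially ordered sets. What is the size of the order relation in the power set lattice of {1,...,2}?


The order relation is {(a,b) : a <= b}, reflexive so it includes (a,a).
Examples: ({},{}), ({},{1,2}), ({},{1}), ({},{2}), ({1,2},{1,2}), ...
Total ordered pairs: 9


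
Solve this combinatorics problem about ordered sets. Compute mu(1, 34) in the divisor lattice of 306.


In a divisor lattice, mu(a,b) = mu(b/a) where mu is the classical Mobius function.
b/a = 34/1 = 34
Prime factorization of 34: primes [2, 17]
34 is squarefree with 2 prime factor(s), so mu(34) = (-1)^2 = 1


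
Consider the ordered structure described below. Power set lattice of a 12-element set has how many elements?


Power set = 2^n.
2^12 = 4096


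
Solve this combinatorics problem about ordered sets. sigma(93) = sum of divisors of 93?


sigma(n) = sum of divisors.
Divisors of 93: [1, 3, 31, 93]
Sum = 128


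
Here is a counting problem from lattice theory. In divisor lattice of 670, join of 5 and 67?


In a divisor lattice, join = lcm (least common multiple).
gcd(5,67) = 1
lcm(5,67) = 5*67/gcd = 335/1 = 335


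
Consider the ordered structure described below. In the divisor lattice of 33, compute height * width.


Height = length of longest chain minus 1; width = size of largest antichain.
A maximum chain: 1 | 11 | 33  (height 2).
A maximum antichain: {3, 11}  (width 2).
Product = 2 * 2 = 4


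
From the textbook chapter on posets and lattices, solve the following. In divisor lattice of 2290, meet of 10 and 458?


In a divisor lattice, meet = gcd (greatest common divisor).
By Euclidean algorithm or factoring: gcd(10,458) = 2


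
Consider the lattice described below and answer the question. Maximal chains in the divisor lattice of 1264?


A maximal chain goes from the minimum element to a maximal element via cover relations.
Counting all min-to-max paths in the cover graph.
Total maximal chains: 5


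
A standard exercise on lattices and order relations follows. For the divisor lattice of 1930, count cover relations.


A cover relation a -< b holds when a < b with no c strictly between.
Cover relations:
  1 -< 2
  1 -< 5
  1 -< 193
  2 -< 10
  2 -< 386
  5 -< 10
  5 -< 965
  10 -< 1930
  ...4 more
Total: 12


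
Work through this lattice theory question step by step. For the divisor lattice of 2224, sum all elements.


sigma(n) = sum of divisors.
Divisors of 2224: [1, 2, 4, 8, 16, 139, 278, 556, 1112, 2224]
Sum = 4340


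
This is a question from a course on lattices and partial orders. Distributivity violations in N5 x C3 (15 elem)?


Distributive law: a ^ (b v c) = (a ^ b) v (a ^ c).
Check all 15^3 = 3375 ordered triples (a,b,c).
  e.g. a=(b,0), b=(a,0), c=(c,0): lhs=(b,0) != rhs=(a,0)
  e.g. a=(b,0), b=(a,0), c=(c,1): lhs=(b,0) != rhs=(a,0)
Total violating triples: 54


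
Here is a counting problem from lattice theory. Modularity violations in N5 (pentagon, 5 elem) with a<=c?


Modular law: if a <= c then a v (b ^ c) = (a v b) ^ c.
Check all triples (a,b,c) with a <= c among 5 elements.
  e.g. a=a, b=c, c=b: lhs=a != rhs=b
Total violating triples: 1


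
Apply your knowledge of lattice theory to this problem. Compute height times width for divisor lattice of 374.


Height = length of longest chain minus 1; width = size of largest antichain.
A maximum chain: 1 | 17 | 187 | 374  (height 3).
A maximum antichain: {2, 11, 17}  (width 3).
Product = 3 * 3 = 9


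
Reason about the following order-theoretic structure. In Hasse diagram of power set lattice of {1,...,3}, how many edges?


A cover relation a -< b holds when a < b with no c strictly between.
Cover relations:
  {} -< {1}
  {} -< {2}
  {} -< {3}
  {1} -< {1,2}
  {1} -< {1,3}
  {2} -< {1,2}
  {2} -< {2,3}
  {3} -< {1,3}
  ...4 more
Total: 12


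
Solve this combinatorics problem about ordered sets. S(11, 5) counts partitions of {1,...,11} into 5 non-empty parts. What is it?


S(n,k) = k*S(n-1,k) + S(n-1,k-1).
S(10,5) = 42525, S(10,4) = 34105
S(11,5) = 5*42525 + 34105 = 212625 + 34105
S(11,5) = 246730


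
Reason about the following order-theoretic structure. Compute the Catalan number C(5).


C(n) = C(2n, n) / (n+1).
C(10, 5) = 252
C(5) = 252 / 6 = 42


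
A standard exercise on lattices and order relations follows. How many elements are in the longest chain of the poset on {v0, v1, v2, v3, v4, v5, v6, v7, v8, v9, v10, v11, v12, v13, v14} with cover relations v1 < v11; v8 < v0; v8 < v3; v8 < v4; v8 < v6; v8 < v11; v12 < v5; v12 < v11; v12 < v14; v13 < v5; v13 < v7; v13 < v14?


A chain is a totally ordered subset; we count the number of elements in a maximum chain.
Compute, for each element x, the size of the longest chain ending at x:
  v1: 1
  v2: 1
  v8: 1
  v9: 1
  v10: 1
  v12: 1
  ...
A maximum chain: v8 < v0
Number of elements in the longest chain: 2


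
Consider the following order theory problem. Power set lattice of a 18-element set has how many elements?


Power set = 2^n.
2^18 = 262144


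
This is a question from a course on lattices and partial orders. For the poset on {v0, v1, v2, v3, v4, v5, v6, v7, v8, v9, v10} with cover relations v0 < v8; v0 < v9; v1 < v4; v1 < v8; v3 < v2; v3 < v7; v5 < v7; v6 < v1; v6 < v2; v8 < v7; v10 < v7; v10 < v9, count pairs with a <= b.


The order relation is {(a,b) : a <= b}, reflexive so it includes (a,a).
Examples: (v0,v0), (v0,v7), (v0,v8), (v0,v9), (v1,v1), ...
Total ordered pairs: 28


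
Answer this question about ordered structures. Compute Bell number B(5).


B(n) = number of set partitions of an n-element set.
B(n) satisfies the recurrence: B(n+1) = sum_k C(n,k)*B(k).
B(5) = 52


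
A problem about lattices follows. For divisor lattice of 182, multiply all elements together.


Divisors of 182: [1, 2, 7, 13, 14, 26, 91, 182]
Product = n^(d(n)/2) = 182^(8/2)
Product = 1097199376


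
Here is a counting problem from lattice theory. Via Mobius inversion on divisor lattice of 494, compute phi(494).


phi(n) = n * prod_{p|n} (1 - 1/p).
Prime divisors of 494: [2, 13, 19]
phi(494) = 494 * (1 - 1/2) * (1 - 1/13) * (1 - 1/19)
phi(494) = 216


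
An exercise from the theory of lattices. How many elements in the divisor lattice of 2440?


Divisors of 2440: [1, 2, 4, 5, 8, 10, 20, 40, 61, 122, 244, 305, 488, 610, 1220, 2440]
Count: 16


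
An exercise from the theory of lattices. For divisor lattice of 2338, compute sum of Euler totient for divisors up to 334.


Divisors of 2338 up to 334: [1, 2, 7, 14, 167, 334]
phi values: [1, 1, 6, 6, 166, 166]
Sum = 346


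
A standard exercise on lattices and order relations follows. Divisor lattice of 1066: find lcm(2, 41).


In a divisor lattice, join = lcm (least common multiple).
gcd(2,41) = 1
lcm(2,41) = 2*41/gcd = 82/1 = 82


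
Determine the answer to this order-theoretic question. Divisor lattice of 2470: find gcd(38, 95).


In a divisor lattice, meet = gcd (greatest common divisor).
By Euclidean algorithm or factoring: gcd(38,95) = 19


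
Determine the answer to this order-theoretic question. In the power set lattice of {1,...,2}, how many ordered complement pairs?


Complement pair (a,b): a meet b = bottom, a join b = top.
Here: A intersect B = {} and A union B = {1,...,2}.
Pairs found: ({},{1,2}), ({1},{2}), ({2},{1}), ({1,2},{})
Total ordered pairs: 4


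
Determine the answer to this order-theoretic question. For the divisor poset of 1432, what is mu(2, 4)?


In a divisor lattice, mu(a,b) = mu(b/a) where mu is the classical Mobius function.
b/a = 4/2 = 2
Prime factorization of 2: primes [2]
2 is squarefree with 1 prime factor(s), so mu(2) = (-1)^1 = -1


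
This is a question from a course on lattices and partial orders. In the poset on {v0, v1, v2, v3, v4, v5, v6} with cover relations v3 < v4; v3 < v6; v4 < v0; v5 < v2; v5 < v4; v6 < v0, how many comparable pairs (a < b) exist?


A comparable pair {a,b} has a < b or b < a in the order.
Count unordered pairs where one element is strictly below the other.
Examples: {v0,v3}, {v0,v4}, {v0,v5}, {v0,v6}, ...
Total comparable pairs: 8


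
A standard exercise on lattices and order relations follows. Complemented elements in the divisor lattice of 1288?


An element a is complemented if some b has a meet b = bottom, a join b = top.
a is complemented iff gcd(a, n/a)=1, i.e. a is a unitary divisor of 1288.
Complemented elements: 1, 7, 8, 23, 56, 161, ... (2 more)
Count: 8


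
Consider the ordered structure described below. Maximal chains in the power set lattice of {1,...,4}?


A maximal chain goes from the minimum element to a maximal element via cover relations.
Counting all min-to-max paths in the cover graph.
Total maximal chains: 24


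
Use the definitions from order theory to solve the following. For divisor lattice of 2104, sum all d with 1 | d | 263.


Interval [1,263] in divisors of 2104: [1, 263]
Sum = 264


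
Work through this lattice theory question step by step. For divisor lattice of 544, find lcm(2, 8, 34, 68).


In a divisor lattice, join = lcm (least common multiple).
Compute lcm iteratively: start with first element, then lcm(current, next).
Elements: [2, 8, 34, 68]
lcm(2,8) = 8
lcm(8,34) = 136
lcm(136,68) = 136
Final lcm = 136


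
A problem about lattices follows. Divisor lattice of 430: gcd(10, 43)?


Meet=gcd.
gcd(10,43)=1


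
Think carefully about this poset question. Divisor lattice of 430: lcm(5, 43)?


Join=lcm.
gcd(5,43)=1
lcm=215


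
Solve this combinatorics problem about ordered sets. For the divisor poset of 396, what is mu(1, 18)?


In a divisor lattice, mu(a,b) = mu(b/a) where mu is the classical Mobius function.
b/a = 18/1 = 18
Prime factorization of 18: primes [2, 3]
18 is not squarefree, so mu(18) = 0


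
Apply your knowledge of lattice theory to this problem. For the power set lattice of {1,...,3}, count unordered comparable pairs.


A comparable pair {a,b} has a < b or b < a in the order.
Count unordered pairs where one element is strictly below the other.
Examples: {{},{1}}, {{},{2}}, {{},{3}}, {{},{1,2}}, ...
Total comparable pairs: 19


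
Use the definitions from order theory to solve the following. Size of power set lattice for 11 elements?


Power set = 2^n.
2^11 = 2048


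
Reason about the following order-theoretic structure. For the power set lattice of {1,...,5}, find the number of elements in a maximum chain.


A chain is a totally ordered subset; we count the number of elements in a maximum chain.
Compute, for each element x, the size of the longest chain ending at x:
  {}: 1
  {1}: 2
  {2}: 2
  {3}: 2
  {4}: 2
  {5}: 2
  ...
A maximum chain: {} < {1} < {1,2} < {1,2,3} < {1,2,3,4} < {1,2,3,4,5}
Number of elements in the longest chain: 6


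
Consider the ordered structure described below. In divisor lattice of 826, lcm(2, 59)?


Join=lcm.
gcd(2,59)=1
lcm=118


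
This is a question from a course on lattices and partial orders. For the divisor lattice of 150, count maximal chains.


A maximal chain goes from the minimum element to a maximal element via cover relations.
Counting all min-to-max paths in the cover graph.
Total maximal chains: 12


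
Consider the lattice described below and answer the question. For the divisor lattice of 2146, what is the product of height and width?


Height = length of longest chain minus 1; width = size of largest antichain.
A maximum chain: 1 | 37 | 1073 | 2146  (height 3).
A maximum antichain: {2, 29, 37}  (width 3).
Product = 3 * 3 = 9


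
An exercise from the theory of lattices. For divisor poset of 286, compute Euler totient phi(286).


phi(n) = n * prod_{p|n} (1 - 1/p).
Prime divisors of 286: [2, 11, 13]
phi(286) = 286 * (1 - 1/2) * (1 - 1/11) * (1 - 1/13)
phi(286) = 120


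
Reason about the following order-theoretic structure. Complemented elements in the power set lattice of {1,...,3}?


An element a is complemented if some b has a meet b = bottom, a join b = top.
every subset A has complement S\A, so all elements are complemented.
Complemented elements: {}, {1}, {2}, {3}, {1,2}, {1,3}, ... (2 more)
Count: 8


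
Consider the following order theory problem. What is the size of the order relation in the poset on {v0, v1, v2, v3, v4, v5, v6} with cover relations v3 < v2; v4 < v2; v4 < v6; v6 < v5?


The order relation is {(a,b) : a <= b}, reflexive so it includes (a,a).
Examples: (v0,v0), (v1,v1), (v2,v2), (v3,v2), (v3,v3), ...
Total ordered pairs: 12


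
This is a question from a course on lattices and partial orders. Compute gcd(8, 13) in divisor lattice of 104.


In a divisor lattice, meet = gcd (greatest common divisor).
By Euclidean algorithm or factoring: gcd(8,13) = 1


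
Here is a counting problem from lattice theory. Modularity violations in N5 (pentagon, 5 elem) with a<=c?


Modular law: if a <= c then a v (b ^ c) = (a v b) ^ c.
Check all triples (a,b,c) with a <= c among 5 elements.
  e.g. a=a, b=c, c=b: lhs=a != rhs=b
Total violating triples: 1


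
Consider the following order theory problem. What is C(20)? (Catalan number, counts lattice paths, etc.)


C(n) = C(2n, n) / (n+1).
C(40, 20) = 137846528820
C(20) = 137846528820 / 21 = 6564120420


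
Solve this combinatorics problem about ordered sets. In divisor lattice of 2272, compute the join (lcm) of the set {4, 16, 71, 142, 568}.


In a divisor lattice, join = lcm (least common multiple).
Compute lcm iteratively: start with first element, then lcm(current, next).
Elements: [4, 16, 71, 142, 568]
lcm(4,16) = 16
lcm(16,71) = 1136
lcm(1136,142) = 1136
lcm(1136,568) = 1136
Final lcm = 1136


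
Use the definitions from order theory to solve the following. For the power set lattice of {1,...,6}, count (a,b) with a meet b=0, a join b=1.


Complement pair (a,b): a meet b = bottom, a join b = top.
Here: A intersect B = {} and A union B = {1,...,6}.
Pairs found: ({},{1,2,3,4,5,6}), ({1},{2,3,4,5,6}), ({2},{1,3,4,5,6}), ({3},{1,2,4,5,6}), ... (60 more)
Total ordered pairs: 64


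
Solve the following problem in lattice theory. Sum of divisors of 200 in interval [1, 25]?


Interval [1,25] in divisors of 200: [1, 5, 25]
Sum = 31


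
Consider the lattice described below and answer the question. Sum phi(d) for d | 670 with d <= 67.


Divisors of 670 up to 67: [1, 2, 5, 10, 67]
phi values: [1, 1, 4, 4, 66]
Sum = 76


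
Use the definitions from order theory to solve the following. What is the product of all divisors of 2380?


Divisors of 2380: [1, 2, 4, 5, 7, 10, 14, 17, 20, 28, 34, 35, 68, 70, 85, 119, 140, 170, 238, 340, 476, 595, 1190, 2380]
Product = n^(d(n)/2) = 2380^(24/2)
Product = 33031134065402989058412384256000000000000


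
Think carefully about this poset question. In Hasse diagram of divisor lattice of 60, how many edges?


A cover relation a -< b holds when a < b with no c strictly between.
Cover relations:
  1 -< 2
  1 -< 3
  1 -< 5
  2 -< 4
  2 -< 6
  2 -< 10
  3 -< 6
  3 -< 15
  ...12 more
Total: 20


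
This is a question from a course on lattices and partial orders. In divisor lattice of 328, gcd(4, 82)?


Meet=gcd.
gcd(4,82)=2


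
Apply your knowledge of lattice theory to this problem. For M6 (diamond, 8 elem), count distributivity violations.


Distributive law: a ^ (b v c) = (a ^ b) v (a ^ c).
Check all 8^3 = 512 ordered triples (a,b,c).
  e.g. a=a1, b=a2, c=a3: lhs=a1 != rhs=0
  e.g. a=a1, b=a2, c=a4: lhs=a1 != rhs=0
Total violating triples: 120


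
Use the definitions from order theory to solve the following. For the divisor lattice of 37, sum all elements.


sigma(n) = sum of divisors.
Divisors of 37: [1, 37]
Sum = 38


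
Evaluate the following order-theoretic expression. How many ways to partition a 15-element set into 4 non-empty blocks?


S(n,k) = k*S(n-1,k) + S(n-1,k-1).
S(14,4) = 10391745, S(14,3) = 788970
S(15,4) = 4*10391745 + 788970 = 41566980 + 788970
S(15,4) = 42355950


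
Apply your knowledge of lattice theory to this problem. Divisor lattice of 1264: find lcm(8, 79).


In a divisor lattice, join = lcm (least common multiple).
gcd(8,79) = 1
lcm(8,79) = 8*79/gcd = 632/1 = 632


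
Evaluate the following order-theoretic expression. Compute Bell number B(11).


B(n) = number of set partitions of an n-element set.
B(n) satisfies the recurrence: B(n+1) = sum_k C(n,k)*B(k).
B(11) = 678570


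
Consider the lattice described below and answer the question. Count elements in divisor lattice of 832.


Divisors of 832: [1, 2, 4, 8, 13, 16, 26, 32, 52, 64, 104, 208, 416, 832]
Count: 14


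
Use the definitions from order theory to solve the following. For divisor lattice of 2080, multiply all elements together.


Divisors of 2080: [1, 2, 4, 5, 8, 10, 13, 16, 20, 26, 32, 40, 52, 65, 80, 104, 130, 160, 208, 260, 416, 520, 1040, 2080]
Product = n^(d(n)/2) = 2080^(24/2)
Product = 6557827967253220516257857536000000000000


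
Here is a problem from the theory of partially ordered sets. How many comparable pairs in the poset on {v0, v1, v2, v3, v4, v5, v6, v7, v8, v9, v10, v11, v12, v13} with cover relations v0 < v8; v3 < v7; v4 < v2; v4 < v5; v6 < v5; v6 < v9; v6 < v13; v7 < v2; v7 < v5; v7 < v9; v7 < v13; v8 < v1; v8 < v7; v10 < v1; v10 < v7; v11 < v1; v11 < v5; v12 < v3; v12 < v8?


A comparable pair {a,b} has a < b or b < a in the order.
Count unordered pairs where one element is strictly below the other.
Examples: {v0,v1}, {v0,v2}, {v0,v5}, {v0,v7}, ...
Total comparable pairs: 43


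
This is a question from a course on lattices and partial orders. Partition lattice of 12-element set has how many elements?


B(n) = number of set partitions of an n-element set.
B(n) satisfies the recurrence: B(n+1) = sum_k C(n,k)*B(k).
B(12) = 4213597


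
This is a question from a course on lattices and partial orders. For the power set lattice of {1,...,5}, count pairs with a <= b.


The order relation is {(a,b) : a <= b}, reflexive so it includes (a,a).
Examples: ({},{}), ({},{1,2}), ({},{1,2,3}), ({},{1,2,3,4}), ({},{1,2,3,4,5}), ...
Total ordered pairs: 243


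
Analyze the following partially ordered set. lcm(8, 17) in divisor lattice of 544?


Join=lcm.
gcd(8,17)=1
lcm=136


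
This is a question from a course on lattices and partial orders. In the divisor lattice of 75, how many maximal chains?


A maximal chain goes from the minimum element to a maximal element via cover relations.
Counting all min-to-max paths in the cover graph.
Total maximal chains: 3


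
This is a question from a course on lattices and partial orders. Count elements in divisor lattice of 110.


Divisors of 110: [1, 2, 5, 10, 11, 22, 55, 110]
Count: 8


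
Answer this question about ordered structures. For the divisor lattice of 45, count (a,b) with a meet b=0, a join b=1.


Complement pair (a,b): a meet b = bottom, a join b = top.
Here: gcd(a,b)=1 and lcm(a,b)=45, i.e. a*b=45 with a,b coprime.
Pairs found: (1,45), (5,9), (9,5), (45,1)
Total ordered pairs: 4


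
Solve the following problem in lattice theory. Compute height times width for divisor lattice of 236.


Height = length of longest chain minus 1; width = size of largest antichain.
A maximum chain: 1 | 59 | 118 | 236  (height 3).
A maximum antichain: {2, 59}  (width 2).
Product = 3 * 2 = 6


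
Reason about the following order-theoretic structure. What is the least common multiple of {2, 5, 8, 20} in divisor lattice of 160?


In a divisor lattice, join = lcm (least common multiple).
Compute lcm iteratively: start with first element, then lcm(current, next).
Elements: [2, 5, 8, 20]
lcm(2,5) = 10
lcm(10,8) = 40
lcm(40,20) = 40
Final lcm = 40


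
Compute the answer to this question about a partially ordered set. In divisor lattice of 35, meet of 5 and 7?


In a divisor lattice, meet = gcd (greatest common divisor).
By Euclidean algorithm or factoring: gcd(5,7) = 1


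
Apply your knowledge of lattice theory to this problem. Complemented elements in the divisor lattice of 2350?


An element a is complemented if some b has a meet b = bottom, a join b = top.
a is complemented iff gcd(a, n/a)=1, i.e. a is a unitary divisor of 2350.
Complemented elements: 1, 2, 25, 47, 50, 94, ... (2 more)
Count: 8


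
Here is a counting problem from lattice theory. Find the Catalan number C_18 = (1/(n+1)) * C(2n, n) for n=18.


C(n) = C(2n, n) / (n+1).
C(36, 18) = 9075135300
C(18) = 9075135300 / 19 = 477638700


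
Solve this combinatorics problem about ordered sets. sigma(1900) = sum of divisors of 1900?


sigma(n) = sum of divisors.
Divisors of 1900: [1, 2, 4, 5, 10, 19, 20, 25, 38, 50, 76, 95, 100, 190, 380, 475, 950, 1900]
Sum = 4340


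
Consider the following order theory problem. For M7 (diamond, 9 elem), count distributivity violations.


Distributive law: a ^ (b v c) = (a ^ b) v (a ^ c).
Check all 9^3 = 729 ordered triples (a,b,c).
  e.g. a=a1, b=a2, c=a3: lhs=a1 != rhs=0
  e.g. a=a1, b=a2, c=a4: lhs=a1 != rhs=0
Total violating triples: 210


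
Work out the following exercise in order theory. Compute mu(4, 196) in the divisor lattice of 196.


In a divisor lattice, mu(a,b) = mu(b/a) where mu is the classical Mobius function.
b/a = 196/4 = 49
Prime factorization of 49: primes [7]
49 is not squarefree, so mu(49) = 0


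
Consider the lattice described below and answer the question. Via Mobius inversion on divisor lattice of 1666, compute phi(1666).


phi(n) = n * prod_{p|n} (1 - 1/p).
Prime divisors of 1666: [2, 7, 17]
phi(1666) = 1666 * (1 - 1/2) * (1 - 1/7) * (1 - 1/17)
phi(1666) = 672


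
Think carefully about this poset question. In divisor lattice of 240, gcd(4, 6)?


Meet=gcd.
gcd(4,6)=2


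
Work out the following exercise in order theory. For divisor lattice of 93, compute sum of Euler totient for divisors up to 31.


Divisors of 93 up to 31: [1, 3, 31]
phi values: [1, 2, 30]
Sum = 33


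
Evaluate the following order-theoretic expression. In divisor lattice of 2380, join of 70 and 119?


In a divisor lattice, join = lcm (least common multiple).
gcd(70,119) = 7
lcm(70,119) = 70*119/gcd = 8330/7 = 1190


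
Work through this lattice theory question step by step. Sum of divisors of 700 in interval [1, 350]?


Interval [1,350] in divisors of 700: [1, 2, 5, 7, 10, 14, 25, 35, 50, 70, 175, 350]
Sum = 744


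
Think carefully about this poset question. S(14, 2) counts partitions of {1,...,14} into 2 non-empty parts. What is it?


S(n,k) = k*S(n-1,k) + S(n-1,k-1).
S(13,2) = 4095, S(13,1) = 1
S(14,2) = 2*4095 + 1 = 8190 + 1
S(14,2) = 8191


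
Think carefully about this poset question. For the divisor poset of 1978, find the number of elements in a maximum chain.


A chain is a totally ordered subset; we count the number of elements in a maximum chain.
Compute, for each element x, the size of the longest chain ending at x:
  1: 1
  2: 2
  23: 2
  43: 2
  46: 3
  86: 3
  ...
A maximum chain: 1 < 2 < 46 < 1978
Number of elements in the longest chain: 4


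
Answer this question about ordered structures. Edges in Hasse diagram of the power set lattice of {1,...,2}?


A cover relation a -< b holds when a < b with no c strictly between.
Cover relations:
  {} -< {1}
  {} -< {2}
  {1} -< {1,2}
  {2} -< {1,2}
Total: 4


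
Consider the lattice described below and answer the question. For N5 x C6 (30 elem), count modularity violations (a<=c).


Modular law: if a <= c then a v (b ^ c) = (a v b) ^ c.
Check all triples (a,b,c) with a <= c among 30 elements.
  e.g. a=(a,0), b=(c,0), c=(b,0): lhs=(a,0) != rhs=(b,0)
  e.g. a=(a,0), b=(c,1), c=(b,0): lhs=(a,0) != rhs=(b,0)
Total violating triples: 126


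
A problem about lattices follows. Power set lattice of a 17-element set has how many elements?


Power set = 2^n.
2^17 = 131072


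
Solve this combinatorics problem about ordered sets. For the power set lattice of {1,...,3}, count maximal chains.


A maximal chain goes from the minimum element to a maximal element via cover relations.
Counting all min-to-max paths in the cover graph.
Total maximal chains: 6


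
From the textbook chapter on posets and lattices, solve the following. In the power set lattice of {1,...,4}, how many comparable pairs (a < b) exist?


A comparable pair {a,b} has a < b or b < a in the order.
Count unordered pairs where one element is strictly below the other.
Examples: {{},{1}}, {{},{2}}, {{},{3}}, {{},{4}}, ...
Total comparable pairs: 65


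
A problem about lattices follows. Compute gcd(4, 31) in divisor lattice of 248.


In a divisor lattice, meet = gcd (greatest common divisor).
By Euclidean algorithm or factoring: gcd(4,31) = 1


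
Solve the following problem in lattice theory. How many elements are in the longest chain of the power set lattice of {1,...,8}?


A chain is a totally ordered subset; we count the number of elements in a maximum chain.
Compute, for each element x, the size of the longest chain ending at x:
  {}: 1
  {1}: 2
  {2}: 2
  {3}: 2
  {4}: 2
  {5}: 2
  ...
A maximum chain: {} < {1} < {1,2} < {1,2,3} < {1,2,3,4} < {1,2,3,4,5} < {1,2,3,4,5,6} < {1,2,3,4,5,6,7} < {1,2,3,4,5,6,7,8}
Number of elements in the longest chain: 9


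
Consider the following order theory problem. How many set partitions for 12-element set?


B(n) = number of set partitions of an n-element set.
B(n) satisfies the recurrence: B(n+1) = sum_k C(n,k)*B(k).
B(12) = 4213597


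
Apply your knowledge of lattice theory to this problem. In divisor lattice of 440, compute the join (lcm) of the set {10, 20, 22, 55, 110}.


In a divisor lattice, join = lcm (least common multiple).
Compute lcm iteratively: start with first element, then lcm(current, next).
Elements: [10, 20, 22, 55, 110]
lcm(10,20) = 20
lcm(20,22) = 220
lcm(220,55) = 220
lcm(220,110) = 220
Final lcm = 220


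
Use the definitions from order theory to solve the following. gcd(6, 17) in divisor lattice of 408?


Meet=gcd.
gcd(6,17)=1


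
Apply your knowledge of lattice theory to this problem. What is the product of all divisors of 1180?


Divisors of 1180: [1, 2, 4, 5, 10, 20, 59, 118, 236, 295, 590, 1180]
Product = n^(d(n)/2) = 1180^(12/2)
Product = 2699554153024000000


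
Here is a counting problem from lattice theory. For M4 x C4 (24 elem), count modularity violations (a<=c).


Modular law: if a <= c then a v (b ^ c) = (a v b) ^ c.
Check all triples (a,b,c) with a <= c among 24 elements.
This lattice is modular (diamonds M_m and their chain-products are modular).
Total violating triples: 0


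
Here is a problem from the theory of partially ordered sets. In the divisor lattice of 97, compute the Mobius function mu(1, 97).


In a divisor lattice, mu(a,b) = mu(b/a) where mu is the classical Mobius function.
b/a = 97/1 = 97
Prime factorization of 97: primes [97]
97 is squarefree with 1 prime factor(s), so mu(97) = (-1)^1 = -1


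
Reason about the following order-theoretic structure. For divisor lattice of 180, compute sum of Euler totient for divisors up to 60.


Divisors of 180 up to 60: [1, 2, 3, 4, 5, 6, 9, 10, 12, 15, 18, 20, 30, 36, 45, 60]
phi values: [1, 1, 2, 2, 4, 2, 6, 4, 4, 8, 6, 8, 8, 12, 24, 16]
Sum = 108


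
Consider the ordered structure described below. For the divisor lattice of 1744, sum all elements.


sigma(n) = sum of divisors.
Divisors of 1744: [1, 2, 4, 8, 16, 109, 218, 436, 872, 1744]
Sum = 3410


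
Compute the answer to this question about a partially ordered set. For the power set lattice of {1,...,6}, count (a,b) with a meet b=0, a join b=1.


Complement pair (a,b): a meet b = bottom, a join b = top.
Here: A intersect B = {} and A union B = {1,...,6}.
Pairs found: ({},{1,2,3,4,5,6}), ({1},{2,3,4,5,6}), ({2},{1,3,4,5,6}), ({3},{1,2,4,5,6}), ... (60 more)
Total ordered pairs: 64


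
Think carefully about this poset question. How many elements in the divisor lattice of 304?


Divisors of 304: [1, 2, 4, 8, 16, 19, 38, 76, 152, 304]
Count: 10


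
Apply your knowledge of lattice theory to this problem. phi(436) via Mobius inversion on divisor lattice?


phi(n) = n * prod_{p|n} (1 - 1/p).
Prime divisors of 436: [2, 109]
phi(436) = 436 * (1 - 1/2) * (1 - 1/109)
phi(436) = 216


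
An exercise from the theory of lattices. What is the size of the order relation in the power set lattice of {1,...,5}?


The order relation is {(a,b) : a <= b}, reflexive so it includes (a,a).
Examples: ({},{}), ({},{1,2}), ({},{1,2,3}), ({},{1,2,3,4}), ({},{1,2,3,4,5}), ...
Total ordered pairs: 243


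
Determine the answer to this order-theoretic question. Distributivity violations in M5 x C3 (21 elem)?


Distributive law: a ^ (b v c) = (a ^ b) v (a ^ c).
Check all 21^3 = 9261 ordered triples (a,b,c).
  e.g. a=(a1,0), b=(a2,0), c=(a3,0): lhs=(a1,0) != rhs=(0,0)
  e.g. a=(a1,0), b=(a2,0), c=(a3,1): lhs=(a1,0) != rhs=(0,0)
Total violating triples: 1620


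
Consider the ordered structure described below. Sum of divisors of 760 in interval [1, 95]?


Interval [1,95] in divisors of 760: [1, 5, 19, 95]
Sum = 120


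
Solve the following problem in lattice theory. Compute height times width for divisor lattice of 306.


Height = length of longest chain minus 1; width = size of largest antichain.
A maximum chain: 1 | 17 | 51 | 153 | 306  (height 4).
A maximum antichain: {6, 9, 34, 51}  (width 4).
Product = 4 * 4 = 16


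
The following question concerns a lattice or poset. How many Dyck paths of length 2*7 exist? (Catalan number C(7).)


C(n) = C(2n, n) / (n+1).
C(14, 7) = 3432
C(7) = 3432 / 8 = 429


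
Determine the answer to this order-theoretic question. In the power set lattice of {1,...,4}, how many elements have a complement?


An element a is complemented if some b has a meet b = bottom, a join b = top.
every subset A has complement S\A, so all elements are complemented.
Complemented elements: {}, {1}, {2}, {3}, {4}, {1,2}, ... (10 more)
Count: 16


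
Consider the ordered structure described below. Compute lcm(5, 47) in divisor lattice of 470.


In a divisor lattice, join = lcm (least common multiple).
gcd(5,47) = 1
lcm(5,47) = 5*47/gcd = 235/1 = 235


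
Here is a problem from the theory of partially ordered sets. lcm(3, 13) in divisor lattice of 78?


Join=lcm.
gcd(3,13)=1
lcm=39


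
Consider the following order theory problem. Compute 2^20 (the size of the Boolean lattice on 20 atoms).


Power set = 2^n.
2^20 = 1048576


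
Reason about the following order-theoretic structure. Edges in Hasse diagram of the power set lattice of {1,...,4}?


A cover relation a -< b holds when a < b with no c strictly between.
Cover relations:
  {} -< {1}
  {} -< {2}
  {} -< {3}
  {} -< {4}
  {1} -< {1,2}
  {1} -< {1,3}
  {1} -< {1,4}
  {2} -< {1,2}
  ...24 more
Total: 32


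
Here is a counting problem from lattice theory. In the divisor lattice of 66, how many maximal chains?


A maximal chain goes from the minimum element to a maximal element via cover relations.
Counting all min-to-max paths in the cover graph.
Total maximal chains: 6


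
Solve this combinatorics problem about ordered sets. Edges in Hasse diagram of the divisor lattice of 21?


A cover relation a -< b holds when a < b with no c strictly between.
Cover relations:
  1 -< 3
  1 -< 7
  3 -< 21
  7 -< 21
Total: 4


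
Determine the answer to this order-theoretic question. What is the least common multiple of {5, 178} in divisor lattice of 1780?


In a divisor lattice, join = lcm (least common multiple).
Compute lcm iteratively: start with first element, then lcm(current, next).
Elements: [5, 178]
lcm(5,178) = 890
Final lcm = 890


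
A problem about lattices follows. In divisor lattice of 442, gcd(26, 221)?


Meet=gcd.
gcd(26,221)=13


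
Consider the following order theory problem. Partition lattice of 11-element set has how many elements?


B(n) = number of set partitions of an n-element set.
B(n) satisfies the recurrence: B(n+1) = sum_k C(n,k)*B(k).
B(11) = 678570


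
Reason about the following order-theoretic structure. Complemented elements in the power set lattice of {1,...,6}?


An element a is complemented if some b has a meet b = bottom, a join b = top.
every subset A has complement S\A, so all elements are complemented.
Complemented elements: {}, {1}, {2}, {3}, {4}, {5}, ... (58 more)
Count: 64


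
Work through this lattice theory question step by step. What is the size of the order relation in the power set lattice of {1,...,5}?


The order relation is {(a,b) : a <= b}, reflexive so it includes (a,a).
Examples: ({},{}), ({},{1,2}), ({},{1,2,3}), ({},{1,2,3,4}), ({},{1,2,3,4,5}), ...
Total ordered pairs: 243


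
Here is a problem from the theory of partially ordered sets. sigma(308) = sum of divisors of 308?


sigma(n) = sum of divisors.
Divisors of 308: [1, 2, 4, 7, 11, 14, 22, 28, 44, 77, 154, 308]
Sum = 672


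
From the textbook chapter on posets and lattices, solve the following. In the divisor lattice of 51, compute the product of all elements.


Divisors of 51: [1, 3, 17, 51]
Product = n^(d(n)/2) = 51^(4/2)
Product = 2601


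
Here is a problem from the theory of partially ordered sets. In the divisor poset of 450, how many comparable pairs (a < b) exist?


A comparable pair {a,b} has a < b or b < a in the order.
Count unordered pairs where one element is strictly below the other.
Examples: {1,2}, {1,3}, {1,5}, {1,6}, ...
Total comparable pairs: 90


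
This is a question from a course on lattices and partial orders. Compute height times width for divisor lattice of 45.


Height = length of longest chain minus 1; width = size of largest antichain.
A maximum chain: 1 | 5 | 15 | 45  (height 3).
A maximum antichain: {3, 5}  (width 2).
Product = 3 * 2 = 6


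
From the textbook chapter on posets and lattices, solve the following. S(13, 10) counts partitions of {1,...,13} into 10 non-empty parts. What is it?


S(n,k) = k*S(n-1,k) + S(n-1,k-1).
S(12,10) = 1705, S(12,9) = 22275
S(13,10) = 10*1705 + 22275 = 17050 + 22275
S(13,10) = 39325


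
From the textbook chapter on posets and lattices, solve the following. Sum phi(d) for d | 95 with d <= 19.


Divisors of 95 up to 19: [1, 5, 19]
phi values: [1, 4, 18]
Sum = 23


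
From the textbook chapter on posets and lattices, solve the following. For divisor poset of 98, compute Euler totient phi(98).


phi(n) = n * prod_{p|n} (1 - 1/p).
Prime divisors of 98: [2, 7]
phi(98) = 98 * (1 - 1/2) * (1 - 1/7)
phi(98) = 42


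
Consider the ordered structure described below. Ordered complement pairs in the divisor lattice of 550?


Complement pair (a,b): a meet b = bottom, a join b = top.
Here: gcd(a,b)=1 and lcm(a,b)=550, i.e. a*b=550 with a,b coprime.
Pairs found: (1,550), (2,275), (11,50), (22,25), ... (4 more)
Total ordered pairs: 8


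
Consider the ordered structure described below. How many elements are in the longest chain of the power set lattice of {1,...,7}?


A chain is a totally ordered subset; we count the number of elements in a maximum chain.
Compute, for each element x, the size of the longest chain ending at x:
  {}: 1
  {1}: 2
  {2}: 2
  {3}: 2
  {4}: 2
  {5}: 2
  ...
A maximum chain: {} < {1} < {1,2} < {1,2,3} < {1,2,3,4} < {1,2,3,4,5} < {1,2,3,4,5,6} < {1,2,3,4,5,6,7}
Number of elements in the longest chain: 8


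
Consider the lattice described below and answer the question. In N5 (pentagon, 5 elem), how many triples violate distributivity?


Distributive law: a ^ (b v c) = (a ^ b) v (a ^ c).
Check all 5^3 = 125 ordered triples (a,b,c).
  e.g. a=b, b=a, c=c: lhs=b != rhs=a
  e.g. a=b, b=c, c=a: lhs=b != rhs=a
Total violating triples: 2
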